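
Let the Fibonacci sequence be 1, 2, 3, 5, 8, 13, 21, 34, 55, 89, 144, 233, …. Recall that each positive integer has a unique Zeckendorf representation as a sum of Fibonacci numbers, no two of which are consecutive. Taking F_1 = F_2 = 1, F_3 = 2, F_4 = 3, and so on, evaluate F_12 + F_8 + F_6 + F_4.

F_12 + F_8 + F_6 + F_4 = 144 + 21 + 8 + 3 = 176.

176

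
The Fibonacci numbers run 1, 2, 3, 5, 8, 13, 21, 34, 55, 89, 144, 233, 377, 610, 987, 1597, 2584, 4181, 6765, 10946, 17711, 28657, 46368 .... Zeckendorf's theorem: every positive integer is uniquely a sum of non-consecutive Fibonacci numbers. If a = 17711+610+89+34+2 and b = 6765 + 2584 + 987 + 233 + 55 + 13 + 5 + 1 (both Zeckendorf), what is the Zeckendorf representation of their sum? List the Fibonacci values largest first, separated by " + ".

The two numbers are 18446 and 10643, so their sum is 29089.
29089: greatest Fibonacci not exceeding it is 28657, leaving 432
432: greatest Fibonacci not exceeding it is 377, leaving 55
55: greatest Fibonacci not exceeding it is 55, leaving 0

28657 + 377 + 55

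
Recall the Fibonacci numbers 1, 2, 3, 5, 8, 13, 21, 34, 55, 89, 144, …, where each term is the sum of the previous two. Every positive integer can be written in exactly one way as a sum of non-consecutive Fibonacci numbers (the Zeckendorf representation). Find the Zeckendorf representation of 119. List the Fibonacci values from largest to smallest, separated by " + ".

Greedily peel off the largest Fibonacci term at each step:
largest Fibonacci ≤ 119 is 89; 119 − 89 = 30
largest Fibonacci ≤ 30 is 21; 30 − 21 = 9
largest Fibonacci ≤ 9 is 8; 9 − 8 = 1
largest Fibonacci ≤ 1 is 1; 1 − 1 = 0
So 119 = 89 + 21 + 8 + 1, with no two terms consecutive in the sequence.

89 + 21 + 8 + 1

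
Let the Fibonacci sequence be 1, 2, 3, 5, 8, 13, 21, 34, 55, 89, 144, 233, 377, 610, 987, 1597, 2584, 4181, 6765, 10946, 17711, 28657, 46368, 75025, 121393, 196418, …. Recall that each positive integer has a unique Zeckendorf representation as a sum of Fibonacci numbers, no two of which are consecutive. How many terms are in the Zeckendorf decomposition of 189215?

subtract 121393 from 189215: 67822 remains
subtract 46368 from 67822: 21454 remains
subtract 17711 from 21454: 3743 remains
subtract 2584 from 3743: 1159 remains
subtract 987 from 1159: 172 remains
subtract 144 from 172: 28 remains
subtract 21 from 28: 7 remains
subtract 5 from 7: 2 remains
subtract 2 from 2: 0 remains
189215 = 121393 + 46368 + 17711 + 2584 + 987 + 144 + 21 + 5 + 2, which has 9 terms.

9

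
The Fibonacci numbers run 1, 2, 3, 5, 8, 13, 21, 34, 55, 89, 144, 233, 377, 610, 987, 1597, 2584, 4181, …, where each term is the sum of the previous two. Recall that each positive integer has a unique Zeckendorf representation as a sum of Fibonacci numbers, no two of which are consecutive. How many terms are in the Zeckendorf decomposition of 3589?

Greedy algorithm:
2584 ≤ 3589 < 4181, so take 2584; remainder 1005
987 ≤ 1005 < 1597, so take 987; remainder 18
13 ≤ 18 < 21, so take 13; remainder 5
5 ≤ 5 < 8, so take 5; remainder 0
3589 = 2584 + 987 + 13 + 5, which has 4 terms.

4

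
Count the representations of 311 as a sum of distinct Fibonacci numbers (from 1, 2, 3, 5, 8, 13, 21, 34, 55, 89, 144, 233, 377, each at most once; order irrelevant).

311 = 233+55+21+2 = 233+55+13+8+2 = 144+89+55+21+2 = 233+55+13+5+3+2 = … (6 more), for 10 in all.

10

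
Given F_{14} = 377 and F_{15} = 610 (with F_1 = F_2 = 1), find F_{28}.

By the doubling identity F_{2k} = F_k(2F_{k+1} − F_k): F_{28} = 377·(2·610 − 377) = 377·843 = 317811.

317811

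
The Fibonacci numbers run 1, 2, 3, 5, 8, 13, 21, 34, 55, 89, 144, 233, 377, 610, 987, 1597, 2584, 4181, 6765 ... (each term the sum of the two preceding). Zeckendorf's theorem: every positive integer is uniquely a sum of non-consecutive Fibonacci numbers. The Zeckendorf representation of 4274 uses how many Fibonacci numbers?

take 4181 (≤ 4274); 4274 − 4181 = 93
take 89 (≤ 93); 93 − 89 = 4
take 3 (≤ 4); 4 − 3 = 1
take 1 (≤ 1); 1 − 1 = 0
4274 = 4181 + 89 + 3 + 1, which has 4 terms.

4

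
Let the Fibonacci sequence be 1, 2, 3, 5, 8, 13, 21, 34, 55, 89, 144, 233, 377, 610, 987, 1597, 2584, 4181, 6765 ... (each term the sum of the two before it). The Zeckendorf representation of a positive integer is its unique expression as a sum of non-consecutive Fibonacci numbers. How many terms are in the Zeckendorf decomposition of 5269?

Repeatedly subtract the largest Fibonacci number that fits:
subtract 4181 from 5269: 1088 remains
subtract 987 from 1088: 101 remains
subtract 89 from 101: 12 remains
subtract 8 from 12: 4 remains
subtract 3 from 4: 1 remains
subtract 1 from 1: 0 remains
5269 = 4181 + 987 + 89 + 8 + 3 + 1, which has 6 terms.

6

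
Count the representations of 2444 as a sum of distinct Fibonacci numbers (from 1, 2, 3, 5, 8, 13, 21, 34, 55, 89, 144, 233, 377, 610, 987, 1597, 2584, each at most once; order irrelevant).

13

2444 = 1597+610+233+3+1 = 1597+610+144+89+3+1 = 1597+610+144+55+34+3+1 = … (10 more), for 13 in all.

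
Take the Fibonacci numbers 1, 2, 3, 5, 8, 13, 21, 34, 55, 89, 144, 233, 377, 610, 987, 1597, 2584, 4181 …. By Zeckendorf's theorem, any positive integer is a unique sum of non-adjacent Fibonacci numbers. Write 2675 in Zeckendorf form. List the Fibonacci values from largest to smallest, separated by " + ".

2584 + 89 + 2

largest Fibonacci ≤ 2675 is 2584; 2675 − 2584 = 91
largest Fibonacci ≤ 91 is 89; 91 − 89 = 2
largest Fibonacci ≤ 2 is 2; 2 − 2 = 0
So 2675 = 2584 + 89 + 2, with no two terms consecutive in the sequence.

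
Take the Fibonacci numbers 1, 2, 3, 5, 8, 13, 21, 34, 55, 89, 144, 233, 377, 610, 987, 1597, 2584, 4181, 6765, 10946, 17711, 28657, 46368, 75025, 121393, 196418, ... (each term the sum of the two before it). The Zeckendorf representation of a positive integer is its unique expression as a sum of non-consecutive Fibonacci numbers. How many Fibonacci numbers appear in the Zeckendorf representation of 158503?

take 121393 (≤ 158503); 158503 − 121393 = 37110
take 28657 (≤ 37110); 37110 − 28657 = 8453
take 6765 (≤ 8453); 8453 − 6765 = 1688
take 1597 (≤ 1688); 1688 − 1597 = 91
take 89 (≤ 91); 91 − 89 = 2
take 2 (≤ 2); 2 − 2 = 0
158503 = 121393 + 28657 + 6765 + 1597 + 89 + 2, which has 6 terms.

6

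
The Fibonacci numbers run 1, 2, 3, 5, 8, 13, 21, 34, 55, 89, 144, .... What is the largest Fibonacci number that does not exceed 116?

89

89 ≤ 116 < 144, so the largest Fibonacci number not exceeding 116 is 89.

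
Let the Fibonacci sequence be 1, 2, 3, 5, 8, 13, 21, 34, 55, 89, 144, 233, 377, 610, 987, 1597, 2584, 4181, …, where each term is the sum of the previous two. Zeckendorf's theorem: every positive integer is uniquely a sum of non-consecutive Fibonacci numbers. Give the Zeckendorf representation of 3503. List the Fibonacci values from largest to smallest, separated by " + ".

take 2584 (≤ 3503); 3503 − 2584 = 919
take 610 (≤ 919); 919 − 610 = 309
take 233 (≤ 309); 309 − 233 = 76
take 55 (≤ 76); 76 − 55 = 21
take 21 (≤ 21); 21 − 21 = 0
So 3503 = 2584 + 610 + 233 + 55 + 21, with no two terms consecutive in the sequence.

2584 + 610 + 233 + 55 + 21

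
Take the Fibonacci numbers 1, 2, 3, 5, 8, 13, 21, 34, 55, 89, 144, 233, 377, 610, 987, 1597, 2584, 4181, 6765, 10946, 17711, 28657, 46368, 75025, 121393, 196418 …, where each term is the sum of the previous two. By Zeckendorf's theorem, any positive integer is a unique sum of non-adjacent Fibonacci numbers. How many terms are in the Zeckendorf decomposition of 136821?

6

121393 ≤ 136821 < 196418, so take 121393; remainder 15428
10946 ≤ 15428 < 17711, so take 10946; remainder 4482
4181 ≤ 4482 < 6765, so take 4181; remainder 301
233 ≤ 301 < 377, so take 233; remainder 68
55 ≤ 68 < 89, so take 55; remainder 13
13 ≤ 13 < 21, so take 13; remainder 0
136821 = 121393 + 10946 + 4181 + 233 + 55 + 13, which has 6 terms.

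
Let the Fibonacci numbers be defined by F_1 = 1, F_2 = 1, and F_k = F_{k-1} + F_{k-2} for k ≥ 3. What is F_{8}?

Iterating the recurrence up to F_{2} = 1 and F_{1} = 1:
F_{3} = F_{2} + F_{1} = 1 + 1 = 2
F_{4} = F_{3} + F_{2} = 2 + 1 = 3
F_{5} = F_{4} + F_{3} = 3 + 2 = 5
F_{6} = F_{5} + F_{4} = 5 + 3 = 8
F_{7} = F_{6} + F_{5} = 8 + 5 = 13
F_{8} = F_{7} + F_{6} = 13 + 8 = 21

21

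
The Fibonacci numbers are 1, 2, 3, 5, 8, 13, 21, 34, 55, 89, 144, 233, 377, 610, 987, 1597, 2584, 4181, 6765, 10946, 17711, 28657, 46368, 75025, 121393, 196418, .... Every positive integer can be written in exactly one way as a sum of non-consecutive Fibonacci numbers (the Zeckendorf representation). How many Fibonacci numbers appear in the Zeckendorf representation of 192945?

8

take 121393 (≤ 192945); 192945 − 121393 = 71552
take 46368 (≤ 71552); 71552 − 46368 = 25184
take 17711 (≤ 25184); 25184 − 17711 = 7473
take 6765 (≤ 7473); 7473 − 6765 = 708
take 610 (≤ 708); 708 − 610 = 98
take 89 (≤ 98); 98 − 89 = 9
take 8 (≤ 9); 9 − 8 = 1
take 1 (≤ 1); 1 − 1 = 0
192945 = 121393 + 46368 + 17711 + 6765 + 610 + 89 + 8 + 1, which has 8 terms.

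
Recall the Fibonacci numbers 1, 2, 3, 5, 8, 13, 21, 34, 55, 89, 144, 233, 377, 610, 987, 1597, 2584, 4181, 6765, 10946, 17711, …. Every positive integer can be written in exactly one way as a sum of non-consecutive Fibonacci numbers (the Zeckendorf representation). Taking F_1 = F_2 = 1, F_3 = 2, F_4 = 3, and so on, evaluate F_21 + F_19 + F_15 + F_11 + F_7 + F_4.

F_21 + F_19 + F_15 + F_11 + F_7 + F_4 = 10946 + 4181 + 610 + 89 + 13 + 3 = 15842.

15842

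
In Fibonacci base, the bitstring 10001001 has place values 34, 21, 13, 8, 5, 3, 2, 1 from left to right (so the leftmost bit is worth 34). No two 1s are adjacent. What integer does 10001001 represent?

Summing the place values of the 1 bits: 34 + 5 + 1 = 40.

40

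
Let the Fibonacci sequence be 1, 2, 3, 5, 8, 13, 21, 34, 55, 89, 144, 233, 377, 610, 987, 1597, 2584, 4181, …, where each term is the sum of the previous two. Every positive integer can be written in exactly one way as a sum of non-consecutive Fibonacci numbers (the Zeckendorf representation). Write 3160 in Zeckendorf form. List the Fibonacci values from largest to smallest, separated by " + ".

largest Fibonacci ≤ 3160 is 2584; 3160 − 2584 = 576
largest Fibonacci ≤ 576 is 377; 576 − 377 = 199
largest Fibonacci ≤ 199 is 144; 199 − 144 = 55
largest Fibonacci ≤ 55 is 55; 55 − 55 = 0
So 3160 = 2584 + 377 + 144 + 55, with no two terms consecutive in the sequence.

2584 + 377 + 144 + 55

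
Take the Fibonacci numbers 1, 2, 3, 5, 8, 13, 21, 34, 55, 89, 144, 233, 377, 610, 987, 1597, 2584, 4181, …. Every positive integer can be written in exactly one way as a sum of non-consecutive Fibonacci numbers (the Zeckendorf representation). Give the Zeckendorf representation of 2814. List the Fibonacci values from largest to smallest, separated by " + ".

2584 + 144 + 55 + 21 + 8 + 2

Repeatedly subtract the largest Fibonacci number that fits:
take 2584 (≤ 2814); 2814 − 2584 = 230
take 144 (≤ 230); 230 − 144 = 86
take 55 (≤ 86); 86 − 55 = 31
take 21 (≤ 31); 31 − 21 = 10
take 8 (≤ 10); 10 − 8 = 2
take 2 (≤ 2); 2 − 2 = 0
So 2814 = 2584 + 144 + 55 + 21 + 8 + 2, with no two terms consecutive in the sequence.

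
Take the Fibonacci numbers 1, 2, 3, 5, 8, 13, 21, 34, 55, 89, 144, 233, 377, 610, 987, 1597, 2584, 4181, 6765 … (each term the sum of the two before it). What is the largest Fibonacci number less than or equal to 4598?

4181 ≤ 4598 < 6765, so the largest Fibonacci number not exceeding 4598 is 4181.

4181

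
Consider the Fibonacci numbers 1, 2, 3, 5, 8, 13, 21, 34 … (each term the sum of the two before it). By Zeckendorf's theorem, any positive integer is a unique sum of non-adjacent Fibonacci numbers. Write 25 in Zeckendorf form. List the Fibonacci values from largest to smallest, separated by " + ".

21 + 3 + 1

Repeatedly subtract the largest Fibonacci number that fits:
25 − 21 = 4
4 − 3 = 1
1 − 1 = 0
So 25 = 21 + 3 + 1, with no two terms consecutive in the sequence.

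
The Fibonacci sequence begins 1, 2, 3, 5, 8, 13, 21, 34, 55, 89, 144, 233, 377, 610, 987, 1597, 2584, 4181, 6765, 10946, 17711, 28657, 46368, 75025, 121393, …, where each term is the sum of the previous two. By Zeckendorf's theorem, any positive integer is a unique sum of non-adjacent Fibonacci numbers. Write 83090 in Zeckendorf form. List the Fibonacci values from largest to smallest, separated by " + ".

take 75025 (≤ 83090); 83090 − 75025 = 8065
take 6765 (≤ 8065); 8065 − 6765 = 1300
take 987 (≤ 1300); 1300 − 987 = 313
take 233 (≤ 313); 313 − 233 = 80
take 55 (≤ 80); 80 − 55 = 25
take 21 (≤ 25); 25 − 21 = 4
take 3 (≤ 4); 4 − 3 = 1
take 1 (≤ 1); 1 − 1 = 0
So 83090 = 75025 + 6765 + 987 + 233 + 55 + 21 + 3 + 1, with no two terms consecutive in the sequence.

75025 + 6765 + 987 + 233 + 55 + 21 + 3 + 1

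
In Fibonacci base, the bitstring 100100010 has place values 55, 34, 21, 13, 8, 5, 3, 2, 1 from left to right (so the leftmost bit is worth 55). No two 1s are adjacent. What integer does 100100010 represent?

Summing the place values of the 1 bits: 55 + 13 + 2 = 70.

70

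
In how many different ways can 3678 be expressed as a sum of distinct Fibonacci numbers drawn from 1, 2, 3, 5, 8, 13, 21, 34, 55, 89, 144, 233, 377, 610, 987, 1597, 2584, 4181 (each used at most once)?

35

Starting from the Zeckendorf form and repeatedly splitting a term F_k into F_{k−1} + F_{k−2} (when neither is already used) reaches every representation.
3678 = 2584+987+89+13+5 = 2584+987+89+13+3+2 = 2584+987+55+34+13+5 = 2584+610+377+89+13+5 = … (31 more), for 35 in all.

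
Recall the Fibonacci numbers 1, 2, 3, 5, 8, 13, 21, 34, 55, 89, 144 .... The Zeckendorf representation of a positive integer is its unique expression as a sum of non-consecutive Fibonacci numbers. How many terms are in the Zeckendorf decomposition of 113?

Repeatedly subtract the largest Fibonacci number that fits:
largest Fibonacci ≤ 113 is 89; 113 − 89 = 24
largest Fibonacci ≤ 24 is 21; 24 − 21 = 3
largest Fibonacci ≤ 3 is 3; 3 − 3 = 0
113 = 89 + 21 + 3, which has 3 terms.

3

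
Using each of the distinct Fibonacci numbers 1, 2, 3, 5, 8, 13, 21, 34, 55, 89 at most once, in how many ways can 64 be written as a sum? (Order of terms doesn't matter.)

5

64 = 55+8+1 = 55+5+3+1 = 34+21+8+1 = 34+21+5+3+1 = 34+13+8+5+3+1 — 5 representations.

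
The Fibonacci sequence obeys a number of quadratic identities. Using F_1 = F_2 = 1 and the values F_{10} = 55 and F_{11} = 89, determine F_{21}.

10946

By F_{2k+1} = F_k² + F_{k+1}²: F_{21} = 55² + 89² = 3025 + 7921 = 10946.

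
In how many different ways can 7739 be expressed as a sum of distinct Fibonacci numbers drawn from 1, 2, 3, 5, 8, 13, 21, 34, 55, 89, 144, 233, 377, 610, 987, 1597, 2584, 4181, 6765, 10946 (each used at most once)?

Starting from the Zeckendorf form and repeatedly splitting a term F_k into F_{k−1} + F_{k−2} (when neither is already used) reaches every representation.
7739 = 6765+610+233+89+34+8 = 6765+610+233+89+34+5+3 = 6765+610+233+89+21+13+8 = … (42 more), for 45 in all.

45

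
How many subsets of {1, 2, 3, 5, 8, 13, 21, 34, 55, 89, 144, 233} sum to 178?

Each representation comes from the Zeckendorf form by replacing some F_k with F_{k−1} + F_{k−2} where possible.
178 = 144+34 = 144+21+13 = 89+55+34 = … (5 more), for 8 in all.

8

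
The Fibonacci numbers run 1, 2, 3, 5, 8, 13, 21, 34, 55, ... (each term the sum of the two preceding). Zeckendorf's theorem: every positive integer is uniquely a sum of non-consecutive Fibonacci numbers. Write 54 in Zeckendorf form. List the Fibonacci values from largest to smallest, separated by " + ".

34 + 13 + 5 + 2

take 34 (≤ 54); 54 − 34 = 20
take 13 (≤ 20); 20 − 13 = 7
take 5 (≤ 7); 7 − 5 = 2
take 2 (≤ 2); 2 − 2 = 0
So 54 = 34 + 13 + 5 + 2, with no two terms consecutive in the sequence.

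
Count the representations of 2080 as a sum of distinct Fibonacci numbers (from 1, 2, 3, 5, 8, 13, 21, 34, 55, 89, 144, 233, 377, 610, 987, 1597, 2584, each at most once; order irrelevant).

20

Each representation comes from the Zeckendorf form by replacing some F_k with F_{k−1} + F_{k−2} where possible.
2080 = 1597+377+89+13+3+1 = 1597+377+89+8+5+3+1 = 1597+377+55+34+13+3+1 = 1597+233+144+89+13+3+1 = 987+610+377+89+13+3+1 = … (15 more), for 20 in all.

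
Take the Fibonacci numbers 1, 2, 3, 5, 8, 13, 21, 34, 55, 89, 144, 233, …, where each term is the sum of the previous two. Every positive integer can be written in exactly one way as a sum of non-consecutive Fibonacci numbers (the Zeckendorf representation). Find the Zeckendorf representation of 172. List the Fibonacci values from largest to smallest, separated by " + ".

144 + 21 + 5 + 2

Greedy algorithm:
subtract 144 from 172: 28 remains
subtract 21 from 28: 7 remains
subtract 5 from 7: 2 remains
subtract 2 from 2: 0 remains
So 172 = 144 + 21 + 5 + 2, with no two terms consecutive in the sequence.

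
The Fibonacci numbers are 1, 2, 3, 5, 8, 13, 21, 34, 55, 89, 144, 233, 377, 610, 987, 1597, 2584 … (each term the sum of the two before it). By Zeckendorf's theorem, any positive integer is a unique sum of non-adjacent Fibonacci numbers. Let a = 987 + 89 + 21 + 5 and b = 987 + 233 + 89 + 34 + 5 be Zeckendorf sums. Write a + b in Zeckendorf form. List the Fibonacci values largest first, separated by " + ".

The two numbers are 1102 and 1348, so their sum is 2450.
Greedily peel off the largest Fibonacci term at each step:
1597 ≤ 2450 < 2584, so take 1597; remainder 853
610 ≤ 853 < 987, so take 610; remainder 243
233 ≤ 243 < 377, so take 233; remainder 10
8 ≤ 10 < 13, so take 8; remainder 2
2 ≤ 2 < 3, so take 2; remainder 0

1597 + 610 + 233 + 8 + 2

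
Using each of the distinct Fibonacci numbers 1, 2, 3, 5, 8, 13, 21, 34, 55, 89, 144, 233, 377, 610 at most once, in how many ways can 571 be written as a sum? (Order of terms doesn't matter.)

Starting from the Zeckendorf form and repeatedly splitting a term F_k into F_{k−1} + F_{k−2} (when neither is already used) reaches every representation.
571 = 377+144+34+13+3 = 377+144+34+13+2+1 = 377+144+34+8+5+3 = 377+89+55+34+13+3 = 377+144+34+8+5+2+1 = … (13 more), for 18 in all.

18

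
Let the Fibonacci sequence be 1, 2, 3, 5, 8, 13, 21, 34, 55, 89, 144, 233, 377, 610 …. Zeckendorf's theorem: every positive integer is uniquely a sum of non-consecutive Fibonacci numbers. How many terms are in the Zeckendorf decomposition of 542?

largest Fibonacci ≤ 542 is 377; 542 − 377 = 165
largest Fibonacci ≤ 165 is 144; 165 − 144 = 21
largest Fibonacci ≤ 21 is 21; 21 − 21 = 0
542 = 377 + 144 + 21, which has 3 terms.

3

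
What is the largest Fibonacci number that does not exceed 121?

89

89 ≤ 121 < 144, so the largest Fibonacci number not exceeding 121 is 89.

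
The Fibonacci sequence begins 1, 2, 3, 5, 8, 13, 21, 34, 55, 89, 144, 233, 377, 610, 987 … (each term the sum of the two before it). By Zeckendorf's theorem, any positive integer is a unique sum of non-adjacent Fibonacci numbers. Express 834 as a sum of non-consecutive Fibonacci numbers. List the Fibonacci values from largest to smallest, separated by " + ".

610 ≤ 834 < 987, so take 610; remainder 224
144 ≤ 224 < 233, so take 144; remainder 80
55 ≤ 80 < 89, so take 55; remainder 25
21 ≤ 25 < 34, so take 21; remainder 4
3 ≤ 4 < 5, so take 3; remainder 1
1 ≤ 1 < 2, so take 1; remainder 0
So 834 = 610 + 144 + 55 + 21 + 3 + 1, with no two terms consecutive in the sequence.

610 + 144 + 55 + 21 + 3 + 1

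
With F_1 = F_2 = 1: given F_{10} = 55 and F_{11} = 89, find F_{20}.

By the doubling identity F_{2k} = F_k(2F_{k+1} − F_k): F_{20} = 55·(2·89 − 55) = 55·123 = 6765.

6765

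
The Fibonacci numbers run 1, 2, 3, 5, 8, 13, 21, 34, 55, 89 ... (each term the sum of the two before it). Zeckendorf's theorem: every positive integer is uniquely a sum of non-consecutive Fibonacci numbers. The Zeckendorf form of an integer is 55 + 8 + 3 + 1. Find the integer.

55 + 8 + 3 + 1 = 67.

67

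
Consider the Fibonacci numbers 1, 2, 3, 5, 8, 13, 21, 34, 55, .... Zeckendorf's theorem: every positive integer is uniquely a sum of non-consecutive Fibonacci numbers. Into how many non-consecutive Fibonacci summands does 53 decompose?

53: greatest Fibonacci not exceeding it is 34, leaving 19
19: greatest Fibonacci not exceeding it is 13, leaving 6
6: greatest Fibonacci not exceeding it is 5, leaving 1
1: greatest Fibonacci not exceeding it is 1, leaving 0
53 = 34 + 13 + 5 + 1, which has 4 terms.

4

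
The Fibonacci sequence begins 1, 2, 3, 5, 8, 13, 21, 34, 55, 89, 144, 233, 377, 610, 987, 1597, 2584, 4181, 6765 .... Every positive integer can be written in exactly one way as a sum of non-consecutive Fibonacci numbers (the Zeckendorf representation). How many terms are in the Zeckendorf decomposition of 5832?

Repeatedly subtract the largest Fibonacci number that fits:
5832: greatest Fibonacci not exceeding it is 4181, leaving 1651
1651: greatest Fibonacci not exceeding it is 1597, leaving 54
54: greatest Fibonacci not exceeding it is 34, leaving 20
20: greatest Fibonacci not exceeding it is 13, leaving 7
7: greatest Fibonacci not exceeding it is 5, leaving 2
2: greatest Fibonacci not exceeding it is 2, leaving 0
5832 = 4181 + 1597 + 34 + 13 + 5 + 2, which has 6 terms.

6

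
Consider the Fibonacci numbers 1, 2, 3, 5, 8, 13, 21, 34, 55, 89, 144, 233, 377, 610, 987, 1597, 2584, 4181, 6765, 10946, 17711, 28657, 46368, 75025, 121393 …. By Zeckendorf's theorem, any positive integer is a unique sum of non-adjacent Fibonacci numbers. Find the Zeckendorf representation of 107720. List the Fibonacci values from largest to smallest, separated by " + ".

Greedily peel off the largest Fibonacci term at each step:
107720 − 75025 = 32695
32695 − 28657 = 4038
4038 − 2584 = 1454
1454 − 987 = 467
467 − 377 = 90
90 − 89 = 1
1 − 1 = 0
So 107720 = 75025 + 28657 + 2584 + 987 + 377 + 89 + 1, with no two terms consecutive in the sequence.

75025 + 28657 + 2584 + 987 + 377 + 89 + 1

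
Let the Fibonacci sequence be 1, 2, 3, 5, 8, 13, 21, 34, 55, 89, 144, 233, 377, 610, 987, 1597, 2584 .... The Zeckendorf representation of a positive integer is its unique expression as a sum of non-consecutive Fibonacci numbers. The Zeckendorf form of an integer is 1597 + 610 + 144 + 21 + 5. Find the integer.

1597 + 610 + 144 + 21 + 5 = 2377.

2377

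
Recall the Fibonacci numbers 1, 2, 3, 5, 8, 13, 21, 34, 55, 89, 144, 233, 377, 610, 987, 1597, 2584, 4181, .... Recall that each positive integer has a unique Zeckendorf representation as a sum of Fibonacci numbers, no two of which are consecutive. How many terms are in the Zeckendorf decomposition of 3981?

7

3981: greatest Fibonacci not exceeding it is 2584, leaving 1397
1397: greatest Fibonacci not exceeding it is 987, leaving 410
410: greatest Fibonacci not exceeding it is 377, leaving 33
33: greatest Fibonacci not exceeding it is 21, leaving 12
12: greatest Fibonacci not exceeding it is 8, leaving 4
4: greatest Fibonacci not exceeding it is 3, leaving 1
1: greatest Fibonacci not exceeding it is 1, leaving 0
3981 = 2584 + 987 + 377 + 21 + 8 + 3 + 1, which has 7 terms.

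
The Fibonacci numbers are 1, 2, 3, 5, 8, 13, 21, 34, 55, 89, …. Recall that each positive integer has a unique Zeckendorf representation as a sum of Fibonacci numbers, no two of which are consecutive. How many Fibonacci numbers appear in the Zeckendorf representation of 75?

Repeatedly subtract the largest Fibonacci number that fits:
take 55 (≤ 75); 75 − 55 = 20
take 13 (≤ 20); 20 − 13 = 7
take 5 (≤ 7); 7 − 5 = 2
take 2 (≤ 2); 2 − 2 = 0
75 = 55 + 13 + 5 + 2, which has 4 terms.

4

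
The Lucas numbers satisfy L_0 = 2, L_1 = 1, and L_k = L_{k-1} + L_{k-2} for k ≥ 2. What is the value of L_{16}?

2207

Iterating the recurrence up to L_{9} = 76 and L_{8} = 47:
L_{10} = L_{9} + L_{8} = 76 + 47 = 123
L_{11} = L_{10} + L_{9} = 123 + 76 = 199
L_{12} = L_{11} + L_{10} = 199 + 123 = 322
L_{13} = L_{12} + L_{11} = 322 + 199 = 521
L_{14} = L_{13} + L_{12} = 521 + 322 = 843
L_{15} = L_{14} + L_{13} = 843 + 521 = 1364
L_{16} = L_{15} + L_{14} = 1364 + 843 = 2207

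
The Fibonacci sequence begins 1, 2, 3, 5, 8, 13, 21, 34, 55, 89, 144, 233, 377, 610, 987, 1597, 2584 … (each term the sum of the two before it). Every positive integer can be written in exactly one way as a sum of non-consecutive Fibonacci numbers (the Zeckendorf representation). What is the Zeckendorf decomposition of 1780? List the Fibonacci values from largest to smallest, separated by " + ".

1597 + 144 + 34 + 5

largest Fibonacci ≤ 1780 is 1597; 1780 − 1597 = 183
largest Fibonacci ≤ 183 is 144; 183 − 144 = 39
largest Fibonacci ≤ 39 is 34; 39 − 34 = 5
largest Fibonacci ≤ 5 is 5; 5 − 5 = 0
So 1780 = 1597 + 144 + 34 + 5, with no two terms consecutive in the sequence.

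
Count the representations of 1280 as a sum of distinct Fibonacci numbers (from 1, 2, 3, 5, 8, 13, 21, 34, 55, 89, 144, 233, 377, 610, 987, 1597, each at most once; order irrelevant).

Each representation comes from the Zeckendorf form by replacing some F_k with F_{k−1} + F_{k−2} where possible.
1280 = 987+233+55+5 = 987+233+55+3+2 = 987+233+34+21+5 = 987+144+89+55+5 = … (20 more), for 24 in all.

24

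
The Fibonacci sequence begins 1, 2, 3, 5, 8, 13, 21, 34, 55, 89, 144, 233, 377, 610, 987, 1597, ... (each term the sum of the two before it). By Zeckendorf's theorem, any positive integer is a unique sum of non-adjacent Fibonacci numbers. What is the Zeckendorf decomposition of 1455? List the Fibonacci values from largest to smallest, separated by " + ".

Greedy algorithm:
take 987 (≤ 1455); 1455 − 987 = 468
take 377 (≤ 468); 468 − 377 = 91
take 89 (≤ 91); 91 − 89 = 2
take 2 (≤ 2); 2 − 2 = 0
So 1455 = 987 + 377 + 89 + 2, with no two terms consecutive in the sequence.

987 + 377 + 89 + 2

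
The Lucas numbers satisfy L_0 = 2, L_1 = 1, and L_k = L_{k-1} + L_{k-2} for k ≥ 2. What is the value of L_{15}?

1364

Iterating the recurrence up to L_{8} = 47 and L_{7} = 29:
L_{9} = L_{8} + L_{7} = 47 + 29 = 76
L_{10} = L_{9} + L_{8} = 76 + 47 = 123
L_{11} = L_{10} + L_{9} = 123 + 76 = 199
L_{12} = L_{11} + L_{10} = 199 + 123 = 322
L_{13} = L_{12} + L_{11} = 322 + 199 = 521
L_{14} = L_{13} + L_{12} = 521 + 322 = 843
L_{15} = L_{14} + L_{13} = 843 + 521 = 1364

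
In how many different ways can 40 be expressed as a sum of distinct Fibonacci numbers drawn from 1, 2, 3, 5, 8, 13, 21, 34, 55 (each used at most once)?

5

Each representation comes from the Zeckendorf form by replacing some F_k with F_{k−1} + F_{k−2} where possible.
40 = 34+5+1 = 34+3+2+1 = 21+13+5+1 = 21+13+3+2+1 = … (1 more), for 5 in all.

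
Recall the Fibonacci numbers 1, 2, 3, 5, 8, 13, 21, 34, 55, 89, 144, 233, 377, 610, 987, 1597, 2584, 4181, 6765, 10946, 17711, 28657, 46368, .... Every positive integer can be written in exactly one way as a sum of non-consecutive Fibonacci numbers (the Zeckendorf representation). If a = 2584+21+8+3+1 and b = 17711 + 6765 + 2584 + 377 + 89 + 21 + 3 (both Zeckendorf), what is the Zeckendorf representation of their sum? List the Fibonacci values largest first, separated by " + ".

28657 + 987 + 377 + 144 + 2

The two numbers are 2617 and 27550, so their sum is 30167.
Greedy algorithm:
subtract 28657 from 30167: 1510 remains
subtract 987 from 1510: 523 remains
subtract 377 from 523: 146 remains
subtract 144 from 146: 2 remains
subtract 2 from 2: 0 remains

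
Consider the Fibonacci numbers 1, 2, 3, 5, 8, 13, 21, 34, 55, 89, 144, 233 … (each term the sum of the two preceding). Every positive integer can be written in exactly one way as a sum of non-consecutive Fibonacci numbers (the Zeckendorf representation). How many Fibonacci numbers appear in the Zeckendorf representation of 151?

3

Greedy algorithm:
151: greatest Fibonacci not exceeding it is 144, leaving 7
7: greatest Fibonacci not exceeding it is 5, leaving 2
2: greatest Fibonacci not exceeding it is 2, leaving 0
151 = 144 + 5 + 2, which has 3 terms.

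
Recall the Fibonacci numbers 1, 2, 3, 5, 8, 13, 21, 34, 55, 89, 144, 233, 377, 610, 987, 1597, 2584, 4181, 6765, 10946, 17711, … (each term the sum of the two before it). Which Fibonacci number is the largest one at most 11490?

10946 ≤ 11490 < 17711, so the largest Fibonacci number not exceeding 11490 is 10946.

10946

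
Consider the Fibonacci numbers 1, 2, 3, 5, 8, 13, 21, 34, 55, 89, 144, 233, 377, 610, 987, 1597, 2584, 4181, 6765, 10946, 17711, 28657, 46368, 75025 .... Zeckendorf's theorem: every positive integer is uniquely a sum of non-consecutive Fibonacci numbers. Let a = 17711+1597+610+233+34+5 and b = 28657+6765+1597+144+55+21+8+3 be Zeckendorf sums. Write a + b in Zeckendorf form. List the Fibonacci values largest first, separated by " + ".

The two numbers are 20190 and 37250, so their sum is 57440.
subtract 46368 from 57440: 11072 remains
subtract 10946 from 11072: 126 remains
subtract 89 from 126: 37 remains
subtract 34 from 37: 3 remains
subtract 3 from 3: 0 remains

46368 + 10946 + 89 + 34 + 3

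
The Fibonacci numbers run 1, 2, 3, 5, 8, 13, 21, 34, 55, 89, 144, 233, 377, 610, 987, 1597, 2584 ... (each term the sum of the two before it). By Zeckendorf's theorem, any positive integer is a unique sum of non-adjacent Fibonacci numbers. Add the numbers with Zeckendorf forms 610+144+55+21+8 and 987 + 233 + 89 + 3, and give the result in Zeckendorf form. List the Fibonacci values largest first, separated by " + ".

The two numbers are 838 and 1312, so their sum is 2150.
Repeatedly subtract the largest Fibonacci number that fits:
2150: greatest Fibonacci not exceeding it is 1597, leaving 553
553: greatest Fibonacci not exceeding it is 377, leaving 176
176: greatest Fibonacci not exceeding it is 144, leaving 32
32: greatest Fibonacci not exceeding it is 21, leaving 11
11: greatest Fibonacci not exceeding it is 8, leaving 3
3: greatest Fibonacci not exceeding it is 3, leaving 0

1597 + 377 + 144 + 21 + 8 + 3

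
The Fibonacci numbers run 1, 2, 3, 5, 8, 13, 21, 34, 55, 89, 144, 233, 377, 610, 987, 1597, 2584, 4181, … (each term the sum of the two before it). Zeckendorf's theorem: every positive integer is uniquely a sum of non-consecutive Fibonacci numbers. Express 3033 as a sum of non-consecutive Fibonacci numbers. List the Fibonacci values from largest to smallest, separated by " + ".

2584 + 377 + 55 + 13 + 3 + 1

take 2584 (≤ 3033); 3033 − 2584 = 449
take 377 (≤ 449); 449 − 377 = 72
take 55 (≤ 72); 72 − 55 = 17
take 13 (≤ 17); 17 − 13 = 4
take 3 (≤ 4); 4 − 3 = 1
take 1 (≤ 1); 1 − 1 = 0
So 3033 = 2584 + 377 + 55 + 13 + 3 + 1, with no two terms consecutive in the sequence.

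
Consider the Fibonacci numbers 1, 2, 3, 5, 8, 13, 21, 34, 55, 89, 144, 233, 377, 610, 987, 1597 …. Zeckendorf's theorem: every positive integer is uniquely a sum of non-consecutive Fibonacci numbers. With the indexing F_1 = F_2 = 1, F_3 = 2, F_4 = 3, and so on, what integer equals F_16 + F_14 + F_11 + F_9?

F_16 + F_14 + F_11 + F_9 = 987 + 377 + 89 + 34 = 1487.

1487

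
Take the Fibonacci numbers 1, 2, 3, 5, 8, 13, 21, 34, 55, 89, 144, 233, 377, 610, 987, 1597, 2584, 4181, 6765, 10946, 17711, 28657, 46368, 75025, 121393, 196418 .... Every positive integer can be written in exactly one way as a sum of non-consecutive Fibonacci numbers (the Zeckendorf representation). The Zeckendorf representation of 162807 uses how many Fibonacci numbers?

8

121393 ≤ 162807 < 196418, so take 121393; remainder 41414
28657 ≤ 41414 < 46368, so take 28657; remainder 12757
10946 ≤ 12757 < 17711, so take 10946; remainder 1811
1597 ≤ 1811 < 2584, so take 1597; remainder 214
144 ≤ 214 < 233, so take 144; remainder 70
55 ≤ 70 < 89, so take 55; remainder 15
13 ≤ 15 < 21, so take 13; remainder 2
2 ≤ 2 < 3, so take 2; remainder 0
162807 = 121393 + 28657 + 10946 + 1597 + 144 + 55 + 13 + 2, which has 8 terms.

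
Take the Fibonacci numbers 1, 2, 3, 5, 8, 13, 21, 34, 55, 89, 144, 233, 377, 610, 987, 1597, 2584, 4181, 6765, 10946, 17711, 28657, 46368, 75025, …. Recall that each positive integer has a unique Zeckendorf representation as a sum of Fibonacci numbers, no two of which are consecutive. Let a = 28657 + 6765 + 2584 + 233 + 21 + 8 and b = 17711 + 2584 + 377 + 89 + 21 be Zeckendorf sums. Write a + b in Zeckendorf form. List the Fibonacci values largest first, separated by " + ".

46368 + 10946 + 1597 + 89 + 34 + 13 + 3

The two numbers are 38268 and 20782, so their sum is 59050.
Greedy algorithm:
subtract 46368 from 59050: 12682 remains
subtract 10946 from 12682: 1736 remains
subtract 1597 from 1736: 139 remains
subtract 89 from 139: 50 remains
subtract 34 from 50: 16 remains
subtract 13 from 16: 3 remains
subtract 3 from 3: 0 remains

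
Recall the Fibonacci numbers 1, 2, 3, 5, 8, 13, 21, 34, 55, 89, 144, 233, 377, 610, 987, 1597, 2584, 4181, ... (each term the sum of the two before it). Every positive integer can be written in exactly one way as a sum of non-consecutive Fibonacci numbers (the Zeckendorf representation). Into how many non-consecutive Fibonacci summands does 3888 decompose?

largest Fibonacci ≤ 3888 is 2584; 3888 − 2584 = 1304
largest Fibonacci ≤ 1304 is 987; 1304 − 987 = 317
largest Fibonacci ≤ 317 is 233; 317 − 233 = 84
largest Fibonacci ≤ 84 is 55; 84 − 55 = 29
largest Fibonacci ≤ 29 is 21; 29 − 21 = 8
largest Fibonacci ≤ 8 is 8; 8 − 8 = 0
3888 = 2584 + 987 + 233 + 55 + 21 + 8, which has 6 terms.

6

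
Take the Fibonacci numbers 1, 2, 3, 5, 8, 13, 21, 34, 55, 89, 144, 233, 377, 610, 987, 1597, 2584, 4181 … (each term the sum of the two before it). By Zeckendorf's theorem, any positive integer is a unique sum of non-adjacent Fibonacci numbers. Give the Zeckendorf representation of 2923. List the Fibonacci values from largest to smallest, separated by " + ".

2584 + 233 + 89 + 13 + 3 + 1

2923: greatest Fibonacci not exceeding it is 2584, leaving 339
339: greatest Fibonacci not exceeding it is 233, leaving 106
106: greatest Fibonacci not exceeding it is 89, leaving 17
17: greatest Fibonacci not exceeding it is 13, leaving 4
4: greatest Fibonacci not exceeding it is 3, leaving 1
1: greatest Fibonacci not exceeding it is 1, leaving 0
So 2923 = 2584 + 233 + 89 + 13 + 3 + 1, with no two terms consecutive in the sequence.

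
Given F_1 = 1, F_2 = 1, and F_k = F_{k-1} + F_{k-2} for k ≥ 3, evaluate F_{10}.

55

Iterating the recurrence up to F_{6} = 8 and F_{5} = 5:
F_{7} = F_{6} + F_{5} = 8 + 5 = 13
F_{8} = F_{7} + F_{6} = 13 + 8 = 21
F_{9} = F_{8} + F_{7} = 21 + 13 = 34
F_{10} = F_{9} + F_{8} = 34 + 21 = 55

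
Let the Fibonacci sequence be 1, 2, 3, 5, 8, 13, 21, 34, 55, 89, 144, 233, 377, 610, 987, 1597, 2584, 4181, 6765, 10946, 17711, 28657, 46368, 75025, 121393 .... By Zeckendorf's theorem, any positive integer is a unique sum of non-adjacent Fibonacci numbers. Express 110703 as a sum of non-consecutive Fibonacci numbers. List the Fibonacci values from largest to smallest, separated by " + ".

75025 + 28657 + 6765 + 233 + 21 + 2

Greedily peel off the largest Fibonacci term at each step:
take 75025 (≤ 110703); 110703 − 75025 = 35678
take 28657 (≤ 35678); 35678 − 28657 = 7021
take 6765 (≤ 7021); 7021 − 6765 = 256
take 233 (≤ 256); 256 − 233 = 23
take 21 (≤ 23); 23 − 21 = 2
take 2 (≤ 2); 2 − 2 = 0
So 110703 = 75025 + 28657 + 6765 + 233 + 21 + 2, with no two terms consecutive in the sequence.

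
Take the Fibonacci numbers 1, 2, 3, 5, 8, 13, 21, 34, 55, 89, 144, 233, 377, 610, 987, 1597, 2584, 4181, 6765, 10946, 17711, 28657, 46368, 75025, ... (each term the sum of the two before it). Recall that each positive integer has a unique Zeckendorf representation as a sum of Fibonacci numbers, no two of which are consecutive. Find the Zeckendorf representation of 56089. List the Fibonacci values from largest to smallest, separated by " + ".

46368 + 6765 + 2584 + 233 + 89 + 34 + 13 + 3

46368 ≤ 56089 < 75025, so take 46368; remainder 9721
6765 ≤ 9721 < 10946, so take 6765; remainder 2956
2584 ≤ 2956 < 4181, so take 2584; remainder 372
233 ≤ 372 < 377, so take 233; remainder 139
89 ≤ 139 < 144, so take 89; remainder 50
34 ≤ 50 < 55, so take 34; remainder 16
13 ≤ 16 < 21, so take 13; remainder 3
3 ≤ 3 < 5, so take 3; remainder 0
So 56089 = 46368 + 6765 + 2584 + 233 + 89 + 34 + 13 + 3, with no two terms consecutive in the sequence.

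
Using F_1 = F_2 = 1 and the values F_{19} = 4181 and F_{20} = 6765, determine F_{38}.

39088169

By the doubling identity F_{2k} = F_k(2F_{k+1} − F_k): F_{38} = 4181·(2·6765 − 4181) = 4181·9349 = 39088169.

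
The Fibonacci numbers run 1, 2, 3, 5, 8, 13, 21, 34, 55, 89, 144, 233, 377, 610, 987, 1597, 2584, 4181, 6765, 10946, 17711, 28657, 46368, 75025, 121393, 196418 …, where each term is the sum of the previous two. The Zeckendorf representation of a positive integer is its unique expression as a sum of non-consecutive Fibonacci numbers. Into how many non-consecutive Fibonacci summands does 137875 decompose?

10

Greedy algorithm:
subtract 121393 from 137875: 16482 remains
subtract 10946 from 16482: 5536 remains
subtract 4181 from 5536: 1355 remains
subtract 987 from 1355: 368 remains
subtract 233 from 368: 135 remains
subtract 89 from 135: 46 remains
subtract 34 from 46: 12 remains
subtract 8 from 12: 4 remains
subtract 3 from 4: 1 remains
subtract 1 from 1: 0 remains
137875 = 121393 + 10946 + 4181 + 987 + 233 + 89 + 34 + 8 + 3 + 1, which has 10 terms.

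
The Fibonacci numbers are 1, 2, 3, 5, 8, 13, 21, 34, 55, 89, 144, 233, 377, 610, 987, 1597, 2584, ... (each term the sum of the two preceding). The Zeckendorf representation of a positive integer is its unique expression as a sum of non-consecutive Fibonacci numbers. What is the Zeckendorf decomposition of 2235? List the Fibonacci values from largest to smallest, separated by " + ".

2235: greatest Fibonacci not exceeding it is 1597, leaving 638
638: greatest Fibonacci not exceeding it is 610, leaving 28
28: greatest Fibonacci not exceeding it is 21, leaving 7
7: greatest Fibonacci not exceeding it is 5, leaving 2
2: greatest Fibonacci not exceeding it is 2, leaving 0
So 2235 = 1597 + 610 + 21 + 5 + 2, with no two terms consecutive in the sequence.

1597 + 610 + 21 + 5 + 2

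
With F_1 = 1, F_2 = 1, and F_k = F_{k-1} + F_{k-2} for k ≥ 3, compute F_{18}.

2584

Iterating the recurrence up to F_{13} = 233 and F_{12} = 144:
F_{14} = F_{13} + F_{12} = 233 + 144 = 377
F_{15} = F_{14} + F_{13} = 377 + 233 = 610
F_{16} = F_{15} + F_{14} = 610 + 377 = 987
F_{17} = F_{16} + F_{15} = 987 + 610 = 1597
F_{18} = F_{17} + F_{16} = 1597 + 987 = 2584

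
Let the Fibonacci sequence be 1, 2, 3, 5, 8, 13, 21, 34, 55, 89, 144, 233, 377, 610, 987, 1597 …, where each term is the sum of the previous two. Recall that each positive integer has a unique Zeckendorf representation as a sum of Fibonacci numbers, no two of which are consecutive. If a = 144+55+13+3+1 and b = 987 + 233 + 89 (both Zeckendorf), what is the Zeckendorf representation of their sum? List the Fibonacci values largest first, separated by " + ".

The two numbers are 216 and 1309, so their sum is 1525.
Greedily peel off the largest Fibonacci term at each step:
largest Fibonacci ≤ 1525 is 987; 1525 − 987 = 538
largest Fibonacci ≤ 538 is 377; 538 − 377 = 161
largest Fibonacci ≤ 161 is 144; 161 − 144 = 17
largest Fibonacci ≤ 17 is 13; 17 − 13 = 4
largest Fibonacci ≤ 4 is 3; 4 − 3 = 1
largest Fibonacci ≤ 1 is 1; 1 − 1 = 0

987 + 377 + 144 + 13 + 3 + 1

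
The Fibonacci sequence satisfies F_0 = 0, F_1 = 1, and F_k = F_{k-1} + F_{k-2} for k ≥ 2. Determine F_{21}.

Iterating the recurrence up to F_{17} = 1597 and F_{16} = 987:
F_{18} = F_{17} + F_{16} = 1597 + 987 = 2584
F_{19} = F_{18} + F_{17} = 2584 + 1597 = 4181
F_{20} = F_{19} + F_{18} = 4181 + 2584 = 6765
F_{21} = F_{20} + F_{19} = 6765 + 4181 = 10946

10946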